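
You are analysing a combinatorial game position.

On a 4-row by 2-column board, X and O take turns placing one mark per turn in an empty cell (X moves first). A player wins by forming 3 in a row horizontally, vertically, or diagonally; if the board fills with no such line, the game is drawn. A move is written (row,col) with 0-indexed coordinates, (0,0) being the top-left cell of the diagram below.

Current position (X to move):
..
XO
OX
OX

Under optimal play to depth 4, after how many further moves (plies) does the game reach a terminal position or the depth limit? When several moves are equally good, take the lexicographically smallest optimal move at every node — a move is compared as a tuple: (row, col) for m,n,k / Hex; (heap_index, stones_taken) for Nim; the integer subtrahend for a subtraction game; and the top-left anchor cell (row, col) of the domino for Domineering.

PV length from [../XO/OX/OX]: 2 plies

p1 X@[../XO/OX/OX]: (0,0)[X./XO/OX/OX]+0* (0,1)[.X/XO/OX/OX]+0
p2 O@[X./XO/OX/OX]: (0,1)[XO/XO/OX/OX]+0*
p3 X@[XO/XO/OX/OX] terminal +0; root [../XO/OX/OX] d4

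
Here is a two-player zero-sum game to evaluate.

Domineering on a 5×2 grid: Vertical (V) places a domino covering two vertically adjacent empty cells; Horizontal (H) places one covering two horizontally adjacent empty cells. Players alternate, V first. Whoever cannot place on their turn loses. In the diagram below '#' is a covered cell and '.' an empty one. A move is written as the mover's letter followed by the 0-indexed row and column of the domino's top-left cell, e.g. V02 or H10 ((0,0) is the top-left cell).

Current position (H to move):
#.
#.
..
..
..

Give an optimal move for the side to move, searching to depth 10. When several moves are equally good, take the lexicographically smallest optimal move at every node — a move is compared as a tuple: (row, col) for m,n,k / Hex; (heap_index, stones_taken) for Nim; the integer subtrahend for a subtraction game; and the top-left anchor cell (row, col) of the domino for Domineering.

H's best at [#./#./../../..]: H30

ply 1, H at #./#./../../.. | H20=-1→#./#./##/../..; H30=+1→#./#./../##/..*; H40=-1→#./#./../../##
ply 2, V at #./#./../##/.. | V01=-1→##/##/../##/..*; V11=-1→#./##/.#/##/..
ply 3, H at ##/##/../##/.. | H20=+1→##/##/##/##/..*; H40=+1→##/##/../##/##
ply 4: ##/##/##/##/.. is terminal -1 (V); from #./#./../../.. depth 10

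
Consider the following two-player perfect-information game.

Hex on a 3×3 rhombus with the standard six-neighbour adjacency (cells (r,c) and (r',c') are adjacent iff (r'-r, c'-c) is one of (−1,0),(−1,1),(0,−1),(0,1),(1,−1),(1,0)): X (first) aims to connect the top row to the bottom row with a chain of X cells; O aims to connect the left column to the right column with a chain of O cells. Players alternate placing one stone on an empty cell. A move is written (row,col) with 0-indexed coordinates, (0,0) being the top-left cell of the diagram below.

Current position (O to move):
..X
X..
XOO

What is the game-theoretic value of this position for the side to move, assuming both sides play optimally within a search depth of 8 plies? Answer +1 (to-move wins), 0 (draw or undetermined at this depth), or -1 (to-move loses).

value(..X/X../XOO, O) = -1

[..X/X../XOO] O move#1: (0,0):-1/O.X/X../XOO*, (0,1):-1/.OX/X../XOO, (1,1):-1/..X/XO./XOO, (1,2):-1/..X/X.O/XOO
[O.X/X../XOO] X move#2: (0,1):+1/OXX/X../XOO*, (1,1):+1/O.X/XX./XOO, (1,2):+1/O.X/X.X/XOO
[OXX/X../XOO] end (terminal -1, O#3); searched ..X/X../XOO to 8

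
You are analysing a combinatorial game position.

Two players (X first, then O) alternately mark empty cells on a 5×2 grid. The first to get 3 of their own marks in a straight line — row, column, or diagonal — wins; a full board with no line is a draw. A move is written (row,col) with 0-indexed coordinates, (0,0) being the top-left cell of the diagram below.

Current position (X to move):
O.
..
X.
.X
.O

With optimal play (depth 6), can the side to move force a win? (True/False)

X winning at [O./../X./.X/.O]: True

ply 1, X at O./../X./.X/.O | (0,1)=+0→OX/../X./.X/.O; (1,0)=+0→O./X./X./.X/.O; (1,1)=+1→O./.X/X./.X/.O*; (2,1)=+1→O./../XX/.X/.O; (3,0)=+1→O./../X./XX/.O; (4,0)=+0→O./../X./.X/XO
ply 2, O at O./.X/X./.X/.O | (0,1)=-1→OO/.X/X./.X/.O*; (1,0)=-1→O./OX/X./.X/.O; (2,1)=-1→O./.X/XO/.X/.O; (3,0)=-1→O./.X/X./OX/.O; (4,0)=-1→O./.X/X./.X/OO
ply 3, X at OO/.X/X./.X/.O | (1,0)=+1→OO/XX/X./.X/.O*; (2,1)=+1→OO/.X/XX/.X/.O; (3,0)=+1→OO/.X/X./XX/.O; (4,0)=+1→OO/.X/X./.X/XO
ply 4, O at OO/XX/X./.X/.O | (2,1)=-1→OO/XX/XO/.X/.O*; (3,0)=-1→OO/XX/X./OX/.O; (4,0)=-1→OO/XX/X./.X/OO
ply 5, X at OO/XX/XO/.X/.O | (3,0)=+1→OO/XX/XO/XX/.O*; (4,0)=+0→OO/XX/XO/.X/XO
ply 6: OO/XX/XO/XX/.O is terminal -1 (O); from O./../X./.X/.O depth 6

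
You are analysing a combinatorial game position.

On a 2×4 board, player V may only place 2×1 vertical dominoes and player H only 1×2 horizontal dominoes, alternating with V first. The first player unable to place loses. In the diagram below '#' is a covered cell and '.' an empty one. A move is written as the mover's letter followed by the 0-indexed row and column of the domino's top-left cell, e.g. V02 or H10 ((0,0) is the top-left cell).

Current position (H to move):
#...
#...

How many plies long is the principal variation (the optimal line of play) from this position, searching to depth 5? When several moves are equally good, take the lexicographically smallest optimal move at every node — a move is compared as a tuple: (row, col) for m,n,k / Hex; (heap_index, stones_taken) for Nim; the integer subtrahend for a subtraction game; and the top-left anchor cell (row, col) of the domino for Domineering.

[#.../#...] H move#1: H01:+1/###./#...*, H02:+1/#.##/#..., H11:+1/#.../###., H12:+1/#.../#.##
[###./#...] V move#2: V03:-1/####/#..#*
[####/#..#] H move#3: H11:+1/####/####*
[####/####] end (terminal -1, V#4); searched #.../#... to 5

PV length from [#.../#...]: 3 plies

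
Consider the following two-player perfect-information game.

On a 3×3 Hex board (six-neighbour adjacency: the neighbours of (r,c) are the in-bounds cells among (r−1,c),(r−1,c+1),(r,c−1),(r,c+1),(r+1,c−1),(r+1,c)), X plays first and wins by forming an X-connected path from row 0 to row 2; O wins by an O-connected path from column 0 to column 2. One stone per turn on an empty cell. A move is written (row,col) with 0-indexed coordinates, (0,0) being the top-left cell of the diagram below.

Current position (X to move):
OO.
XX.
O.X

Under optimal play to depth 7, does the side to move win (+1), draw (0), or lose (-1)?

ply 1, X at OO./XX./O.X | (0,2)=+1→OOX/XX./O.X*; (1,2)=-1→OO./XXX/O.X; (2,1)=-1→OO./XX./OXX
ply 2, O at OOX/XX./O.X | (1,2)=-1→OOX/XXO/O.X*; (2,1)=-1→OOX/XX./OOX
ply 3, X at OOX/XXO/O.X | (2,1)=+1→OOX/XXO/OXX*
ply 4: OOX/XXO/OXX is terminal -1 (O); from OO./XX./O.X depth 7

value(OO./XX./O.X, X) = +1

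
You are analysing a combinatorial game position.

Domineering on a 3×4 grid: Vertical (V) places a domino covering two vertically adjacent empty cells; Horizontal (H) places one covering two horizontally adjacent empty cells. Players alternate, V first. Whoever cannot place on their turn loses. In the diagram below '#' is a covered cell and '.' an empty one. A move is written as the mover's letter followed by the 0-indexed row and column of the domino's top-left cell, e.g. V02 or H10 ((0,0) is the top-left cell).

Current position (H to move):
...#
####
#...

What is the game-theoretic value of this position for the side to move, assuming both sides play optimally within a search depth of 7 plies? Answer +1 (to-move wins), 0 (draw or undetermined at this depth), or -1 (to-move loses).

p1 H@[...#/####/#...]: H00[##.#/####/#...]+1* H01[.###/####/#...]+1 H21[...#/####/###.]+1 H22[...#/####/#.##]+1
p2 V@[##.#/####/#...] terminal -1; root [...#/####/#...] d7

value(...#/####/#..., H) = +1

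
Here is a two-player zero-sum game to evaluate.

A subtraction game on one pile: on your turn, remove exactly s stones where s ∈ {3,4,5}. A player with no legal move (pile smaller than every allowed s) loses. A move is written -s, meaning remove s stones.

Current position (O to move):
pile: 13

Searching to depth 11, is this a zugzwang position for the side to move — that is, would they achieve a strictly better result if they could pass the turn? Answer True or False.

p1 O@[13]: -3[10]+1* -4[9]+1 -5[8]+1
p2 X@[10]: -3[7]-1* -4[6]-1 -5[5]-1
p3 O@[7]: -3[4]-1 -4[3]-1 -5[2]+1*
p4 X@[2] terminal -1; root [13] d11
suppose O passes — search the same position with X to move:
pass> p1 X@[13]: -3[10]+1* -4[9]+1 -5[8]+1
pass> p2 O@[10]: -3[7]-1* -4[6]-1 -5[5]-1
pass> p3 X@[7]: -3[4]-1 -4[3]-1 -5[2]+1*
pass> p4 O@[2] terminal -1; root [13] d11
for O: play +1, pass -1

zugzwang(13, O) = False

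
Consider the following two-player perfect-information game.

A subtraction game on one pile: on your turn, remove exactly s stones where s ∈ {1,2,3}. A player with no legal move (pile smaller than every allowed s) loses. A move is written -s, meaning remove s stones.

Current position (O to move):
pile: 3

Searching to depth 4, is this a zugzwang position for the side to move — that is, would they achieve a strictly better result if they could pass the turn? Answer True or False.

zugzwang(3, O) = False

[3] O move#1: -1:-1/2, -2:-1/1, -3:+1/0*
[0] end (terminal -1, X#2); searched 3 to 4
pass branch (X moves first from the same position):
  | [3] X move#1: -1:-1/2, -2:-1/1, -3:+1/0*
  | [0] end (terminal -1, O#2); searched 3 to 4
O moving scores +1; O passing scores -1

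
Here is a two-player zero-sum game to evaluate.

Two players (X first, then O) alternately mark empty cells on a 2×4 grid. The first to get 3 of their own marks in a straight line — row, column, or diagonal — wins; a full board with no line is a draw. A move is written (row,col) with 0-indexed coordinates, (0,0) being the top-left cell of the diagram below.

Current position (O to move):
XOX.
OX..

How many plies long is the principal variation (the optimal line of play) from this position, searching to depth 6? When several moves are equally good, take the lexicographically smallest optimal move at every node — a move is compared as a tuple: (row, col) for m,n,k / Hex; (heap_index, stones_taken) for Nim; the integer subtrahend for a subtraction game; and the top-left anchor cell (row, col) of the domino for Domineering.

PV length from [XOX./OX..]: 3 plies

p1 O@[XOX./OX..]: (0,3)[XOXO/OX..]+0* (1,2)[XOX./OXO.]+0 (1,3)[XOX./OX.O]+0
p2 X@[XOXO/OX..]: (1,2)[XOXO/OXX.]+0* (1,3)[XOXO/OX.X]+0
p3 O@[XOXO/OXX.]: (1,3)[XOXO/OXXO]+0*
p4 X@[XOXO/OXXO] terminal +0; root [XOX./OX..] d6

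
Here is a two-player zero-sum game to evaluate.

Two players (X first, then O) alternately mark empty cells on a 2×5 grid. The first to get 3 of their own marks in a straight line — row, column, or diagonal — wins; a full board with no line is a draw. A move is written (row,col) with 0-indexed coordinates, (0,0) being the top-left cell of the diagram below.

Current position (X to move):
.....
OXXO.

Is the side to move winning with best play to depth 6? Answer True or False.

[...../OXXO.] X move#1: (0,0):+0/X..../OXXO.*, (0,1):+0/.X.../OXXO., (0,2):+0/..X../OXXO., (0,3):+0/...X./OXXO., (0,4):+0/....X/OXXO., (1,4):+0/...../OXXOX
[X..../OXXO.] O move#2: (0,1):+0/XO.../OXXO.*, (0,2):+0/X.O../OXXO., (0,3):+0/X..O./OXXO., (0,4):+0/X...O/OXXO., (1,4):+0/X..../OXXOO
[XO.../OXXO.] X move#3: (0,2):+0/XOX../OXXO.*, (0,3):+0/XO.X./OXXO., (0,4):+0/XO..X/OXXO., (1,4):+0/XO.../OXXOX
[XOX../OXXO.] O move#4: (0,3):+0/XOXO./OXXO.*, (0,4):+0/XOX.O/OXXO., (1,4):+0/XOX../OXXOO
[XOXO./OXXO.] X move#5: (0,4):+0/XOXOX/OXXO.*, (1,4):+0/XOXO./OXXOX
[XOXOX/OXXO.] O move#6: (1,4):+0/XOXOX/OXXOO*
[XOXOX/OXXOO] end (terminal +0, X#7); searched ...../OXXO. to 6

X winning at [...../OXXO.]: False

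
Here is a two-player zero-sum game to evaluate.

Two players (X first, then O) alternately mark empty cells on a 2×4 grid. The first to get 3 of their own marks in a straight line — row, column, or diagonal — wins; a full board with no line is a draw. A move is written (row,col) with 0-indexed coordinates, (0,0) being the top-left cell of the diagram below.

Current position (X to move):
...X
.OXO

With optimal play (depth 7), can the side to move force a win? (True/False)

ply 1, X at ...X/.OXO | (0,0)=+0→X..X/.OXO*; (0,1)=+0→.X.X/.OXO; (0,2)=+0→..XX/.OXO; (1,0)=+0→...X/XOXO
ply 2, O at X..X/.OXO | (0,1)=+0→XO.X/.OXO*; (0,2)=+0→X.OX/.OXO; (1,0)=+0→X..X/OOXO
ply 3, X at XO.X/.OXO | (0,2)=+0→XOXX/.OXO*; (1,0)=+0→XO.X/XOXO
ply 4, O at XOXX/.OXO | (1,0)=+0→XOXX/OOXO*
ply 5: XOXX/OOXO is terminal +0 (X); from ...X/.OXO depth 7

X winning at [...X/.OXO]: False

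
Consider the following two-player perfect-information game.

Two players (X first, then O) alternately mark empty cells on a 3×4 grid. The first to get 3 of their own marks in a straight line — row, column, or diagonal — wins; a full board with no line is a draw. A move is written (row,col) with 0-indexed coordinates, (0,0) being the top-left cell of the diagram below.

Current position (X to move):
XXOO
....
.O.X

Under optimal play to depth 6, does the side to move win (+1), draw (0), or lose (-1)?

value(XXOO/..../.O.X, X) = +1

p1 X@[XXOO/..../.O.X]: (1,0)[XXOO/X.../.O.X]-1 (1,1)[XXOO/.X../.O.X]-1 (1,2)[XXOO/..X./.O.X]+1* (1,3)[XXOO/...X/.O.X]-1 (2,0)[XXOO/..../XO.X]-1 (2,2)[XXOO/..../.OXX]-1
p2 O@[XXOO/..X./.O.X] terminal -1; root [XXOO/..../.O.X] d6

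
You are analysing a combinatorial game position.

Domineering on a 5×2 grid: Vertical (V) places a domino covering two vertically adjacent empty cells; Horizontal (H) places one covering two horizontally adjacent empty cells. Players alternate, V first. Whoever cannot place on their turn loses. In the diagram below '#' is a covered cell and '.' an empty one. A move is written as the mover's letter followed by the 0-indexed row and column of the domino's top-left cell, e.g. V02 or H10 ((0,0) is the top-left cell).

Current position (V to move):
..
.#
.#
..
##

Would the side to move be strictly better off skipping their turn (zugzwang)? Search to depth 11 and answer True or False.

zugzwang(../.#/.#/../##, V) = True

p1 V@[../.#/.#/../##]: V00[#./##/.#/../##]-1* V10[../##/##/../##]-1 V20[../.#/##/#./##]-1
p2 H@[#./##/.#/../##]: H30[#./##/.#/##/##]+1*
p3 V@[#./##/.#/##/##] terminal -1; root [../.#/.#/../##] d11
pass branch (H moves first from the same position):
  | p1 H@[../.#/.#/../##]: H00[##/.#/.#/../##]-1* H30[../.#/.#/##/##]-1
  | p2 V@[##/.#/.#/../##]: V10[##/##/##/../##]-1 V20[##/.#/##/#./##]+1*
  | p3 H@[##/.#/##/#./##] terminal -1; root [../.#/.#/../##] d11
V moving scores -1; V passing scores +1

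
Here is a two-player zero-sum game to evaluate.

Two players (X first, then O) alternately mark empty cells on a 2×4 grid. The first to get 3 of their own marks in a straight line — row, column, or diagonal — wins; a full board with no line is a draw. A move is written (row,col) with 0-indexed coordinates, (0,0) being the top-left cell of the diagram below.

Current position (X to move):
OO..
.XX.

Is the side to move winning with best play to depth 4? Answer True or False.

X winning at [OO../.XX.]: True

[OO../.XX.] X move#1: (0,2):+1/OOX./.XX.*, (0,3):-1/OO.X/.XX., (1,0):+1/OO../XXX., (1,3):+1/OO../.XXX
[OOX./.XX.] O move#2: (0,3):-1/OOXO/.XX.*, (1,0):-1/OOX./OXX., (1,3):-1/OOX./.XXO
[OOXO/.XX.] X move#3: (1,0):+1/OOXO/XXX.*, (1,3):+1/OOXO/.XXX
[OOXO/XXX.] end (terminal -1, O#4); searched OO../.XX. to 4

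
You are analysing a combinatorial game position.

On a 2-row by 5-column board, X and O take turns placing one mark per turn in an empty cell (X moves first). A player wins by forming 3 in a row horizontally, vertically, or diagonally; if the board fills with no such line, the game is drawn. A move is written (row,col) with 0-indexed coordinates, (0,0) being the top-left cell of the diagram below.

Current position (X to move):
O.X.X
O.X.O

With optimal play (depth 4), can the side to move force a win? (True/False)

X winning at [O.X.X/O.X.O]: True

p1 X@[O.X.X/O.X.O]: (0,1)[OXX.X/O.X.O]+0 (0,3)[O.XXX/O.X.O]+1* (1,1)[O.X.X/OXX.O]+1 (1,3)[O.X.X/O.XXO]+1
p2 O@[O.XXX/O.X.O] terminal -1; root [O.X.X/O.X.O] d4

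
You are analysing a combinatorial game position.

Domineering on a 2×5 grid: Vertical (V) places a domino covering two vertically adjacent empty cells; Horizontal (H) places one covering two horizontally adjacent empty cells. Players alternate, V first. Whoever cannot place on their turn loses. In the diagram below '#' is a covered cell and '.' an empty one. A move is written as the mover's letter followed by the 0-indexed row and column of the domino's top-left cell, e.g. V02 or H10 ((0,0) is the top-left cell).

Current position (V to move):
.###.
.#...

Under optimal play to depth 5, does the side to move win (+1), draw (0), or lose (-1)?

value(.###./.#..., V) = +1

p1 V@[.###./.#...]: V00[####./##...]-1 V04[.####/.#..#]+1*
p2 H@[.####/.#..#]: H12[.####/.####]-1*
p3 V@[.####/.####]: V00[#####/#####]+1*
p4 H@[#####/#####] terminal -1; root [.###./.#...] d5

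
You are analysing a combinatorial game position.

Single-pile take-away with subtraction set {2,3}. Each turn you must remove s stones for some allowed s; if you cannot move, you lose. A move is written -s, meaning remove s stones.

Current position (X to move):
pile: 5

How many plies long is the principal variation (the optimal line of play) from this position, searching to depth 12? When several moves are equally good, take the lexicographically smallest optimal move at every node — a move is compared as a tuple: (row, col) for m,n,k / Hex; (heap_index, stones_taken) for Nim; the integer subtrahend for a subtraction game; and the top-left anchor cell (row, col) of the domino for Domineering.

p1 X@[5]: -2[3]-1* -3[2]-1
p2 O@[3]: -2[1]+1* -3[0]+1
p3 X@[1] terminal -1; root [5] d12

PV length from [5]: 2 plies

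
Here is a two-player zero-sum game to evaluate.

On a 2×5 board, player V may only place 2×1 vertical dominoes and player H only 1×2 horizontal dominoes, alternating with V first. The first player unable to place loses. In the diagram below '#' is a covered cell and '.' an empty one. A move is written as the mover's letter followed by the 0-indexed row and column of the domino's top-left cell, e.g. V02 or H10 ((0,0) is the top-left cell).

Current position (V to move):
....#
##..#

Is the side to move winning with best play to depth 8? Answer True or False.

V winning at [....#/##..#]: True

p1 V@[....#/##..#]: V02[..#.#/###.#]+1* V03[...##/##.##]-1
p2 H@[..#.#/###.#]: H00[###.#/###.#]-1*
p3 V@[###.#/###.#]: V03[#####/#####]+1*
p4 H@[#####/#####] terminal -1; root [....#/##..#] d8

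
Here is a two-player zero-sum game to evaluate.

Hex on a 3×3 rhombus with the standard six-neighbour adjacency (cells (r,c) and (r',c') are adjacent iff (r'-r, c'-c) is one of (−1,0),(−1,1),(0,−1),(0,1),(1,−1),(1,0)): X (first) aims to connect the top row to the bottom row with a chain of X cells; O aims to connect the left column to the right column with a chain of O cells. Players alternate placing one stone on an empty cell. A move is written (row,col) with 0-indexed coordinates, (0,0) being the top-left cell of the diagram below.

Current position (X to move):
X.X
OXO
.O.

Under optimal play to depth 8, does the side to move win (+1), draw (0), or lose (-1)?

[X.X/OXO/.O.] X move#1: (0,1):-1/XXX/OXO/.O., (2,0):+1/X.X/OXO/XO.*, (2,2):-1/X.X/OXO/.OX
[X.X/OXO/XO.] end (terminal -1, O#2); searched X.X/OXO/.O. to 8

value(X.X/OXO/.O., X) = +1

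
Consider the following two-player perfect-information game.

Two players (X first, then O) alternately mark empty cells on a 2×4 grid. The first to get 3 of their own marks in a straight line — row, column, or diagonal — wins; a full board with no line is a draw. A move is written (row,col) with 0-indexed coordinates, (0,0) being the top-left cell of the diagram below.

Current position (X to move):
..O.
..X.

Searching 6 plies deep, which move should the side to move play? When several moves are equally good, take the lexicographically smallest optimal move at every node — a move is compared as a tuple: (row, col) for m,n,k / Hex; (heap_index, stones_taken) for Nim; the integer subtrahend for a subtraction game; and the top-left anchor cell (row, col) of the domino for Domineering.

X's best at [..O./..X.]: (1,1)

[..O./..X.] X move#1: (0,0):+0/X.O./..X., (0,1):+0/.XO./..X., (0,3):+0/..OX/..X., (1,0):+0/..O./X.X., (1,1):+1/..O./.XX.*, (1,3):+0/..O./..XX
[..O./.XX.] O move#2: (0,0):-1/O.O./.XX.*, (0,1):-1/.OO./.XX., (0,3):-1/..OO/.XX., (1,0):-1/..O./OXX., (1,3):-1/..O./.XXO
[O.O./.XX.] X move#3: (0,1):+1/OXO./.XX.*, (0,3):-1/O.OX/.XX., (1,0):+1/O.O./XXX., (1,3):+1/O.O./.XXX
[OXO./.XX.] O move#4: (0,3):-1/OXOO/.XX.*, (1,0):-1/OXO./OXX., (1,3):-1/OXO./.XXO
[OXOO/.XX.] X move#5: (1,0):+1/OXOO/XXX.*, (1,3):+1/OXOO/.XXX
[OXOO/XXX.] end (terminal -1, O#6); searched ..O./..X. to 6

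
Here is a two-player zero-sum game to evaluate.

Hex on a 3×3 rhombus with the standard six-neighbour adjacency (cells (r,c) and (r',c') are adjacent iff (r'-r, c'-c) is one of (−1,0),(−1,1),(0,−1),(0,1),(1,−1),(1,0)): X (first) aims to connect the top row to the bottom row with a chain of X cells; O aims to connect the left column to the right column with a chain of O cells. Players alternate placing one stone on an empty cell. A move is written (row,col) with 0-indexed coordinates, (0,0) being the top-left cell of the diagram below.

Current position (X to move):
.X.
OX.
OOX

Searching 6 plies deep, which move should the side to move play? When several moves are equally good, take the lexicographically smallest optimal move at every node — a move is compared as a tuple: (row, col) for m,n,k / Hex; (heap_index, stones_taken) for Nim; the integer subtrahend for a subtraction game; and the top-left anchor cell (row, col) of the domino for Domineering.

X's best at [.X./OX./OOX]: (1,2)

p1 X@[.X./OX./OOX]: (0,0)[XX./OX./OOX]-1 (0,2)[.XX/OX./OOX]-1 (1,2)[.X./OXX/OOX]+1*
p2 O@[.X./OXX/OOX] terminal -1; root [.X./OX./OOX] d6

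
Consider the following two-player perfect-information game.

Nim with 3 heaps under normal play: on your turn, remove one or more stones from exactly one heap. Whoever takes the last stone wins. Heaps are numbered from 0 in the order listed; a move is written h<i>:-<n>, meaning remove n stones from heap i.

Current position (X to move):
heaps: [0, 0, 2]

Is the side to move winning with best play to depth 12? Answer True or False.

ply 1, X at (0,0,2) | h2:-1=-1→(0,0,1); h2:-2=+1→(0,0,0)*
ply 2: (0,0,0) is terminal -1 (O); from (0,0,2) depth 12

X winning at [(0,0,2)]: True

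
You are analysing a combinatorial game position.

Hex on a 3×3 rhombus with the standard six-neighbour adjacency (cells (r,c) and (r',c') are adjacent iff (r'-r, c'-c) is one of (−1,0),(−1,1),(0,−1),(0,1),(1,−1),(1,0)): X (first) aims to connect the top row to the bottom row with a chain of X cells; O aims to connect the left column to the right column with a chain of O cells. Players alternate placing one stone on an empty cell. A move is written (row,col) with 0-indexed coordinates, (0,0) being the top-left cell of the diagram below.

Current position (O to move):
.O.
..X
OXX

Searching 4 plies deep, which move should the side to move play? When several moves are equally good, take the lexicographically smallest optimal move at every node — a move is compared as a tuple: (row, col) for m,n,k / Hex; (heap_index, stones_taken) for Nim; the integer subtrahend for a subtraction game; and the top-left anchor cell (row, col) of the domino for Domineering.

p1 O@[.O./..X/OXX]: (0,0)[OO./..X/OXX]-1 (0,2)[.OO/..X/OXX]+1* (1,0)[.O./O.X/OXX]-1 (1,1)[.O./.OX/OXX]-1
p2 X@[.OO/..X/OXX]: (0,0)[XOO/..X/OXX]-1* (1,0)[.OO/X.X/OXX]-1 (1,1)[.OO/.XX/OXX]-1
p3 O@[XOO/..X/OXX]: (1,0)[XOO/O.X/OXX]+1* (1,1)[XOO/.OX/OXX]+1
p4 X@[XOO/O.X/OXX] terminal -1; root [.O./..X/OXX] d4

O's best at [.O./..X/OXX]: (0,2)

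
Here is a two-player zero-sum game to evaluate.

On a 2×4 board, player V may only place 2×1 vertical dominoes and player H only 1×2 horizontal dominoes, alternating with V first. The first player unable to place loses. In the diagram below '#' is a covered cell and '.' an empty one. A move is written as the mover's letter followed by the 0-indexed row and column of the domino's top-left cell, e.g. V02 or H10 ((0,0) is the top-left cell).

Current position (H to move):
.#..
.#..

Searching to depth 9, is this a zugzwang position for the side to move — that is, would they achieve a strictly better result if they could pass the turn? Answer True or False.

ply 1, H at .#../.#.. | H02=+1→.###/.#..*; H12=+1→.#../.###
ply 2, V at .###/.#.. | V00=-1→####/##..*
ply 3, H at ####/##.. | H12=+1→####/####*
ply 4: ####/#### is terminal -1 (V); from .#../.#.. depth 9
suppose H passes — search the same position with V to move:
pass> ply 1, V at .#../.#.. | V00=-1→##../##..; V02=+1→.##./.##.*; V03=+1→.#.#/.#.#
pass> ply 2: .##./.##. is terminal -1 (H); from .#../.#.. depth 9
for H: play +1, pass -1

zugzwang(.#../.#.., H) = False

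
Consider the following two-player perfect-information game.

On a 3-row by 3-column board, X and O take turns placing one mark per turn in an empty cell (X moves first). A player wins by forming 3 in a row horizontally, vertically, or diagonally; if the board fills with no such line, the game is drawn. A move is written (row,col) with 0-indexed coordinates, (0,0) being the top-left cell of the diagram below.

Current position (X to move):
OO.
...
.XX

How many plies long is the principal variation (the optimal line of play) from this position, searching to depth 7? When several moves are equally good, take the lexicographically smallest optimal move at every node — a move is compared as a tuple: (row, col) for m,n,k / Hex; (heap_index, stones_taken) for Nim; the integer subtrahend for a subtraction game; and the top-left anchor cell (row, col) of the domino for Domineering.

PV length from [OO./.../.XX]: 3 plies

[OO./.../.XX] X move#1: (0,2):+1/OOX/.../.XX*, (1,0):-1/OO./X../.XX, (1,1):-1/OO./.X./.XX, (1,2):-1/OO./..X/.XX, (2,0):+1/OO./.../XXX
[OOX/.../.XX] O move#2: (1,0):-1/OOX/O../.XX*, (1,1):-1/OOX/.O./.XX, (1,2):-1/OOX/..O/.XX, (2,0):-1/OOX/.../OXX
[OOX/O../.XX] X move#3: (1,1):-1/OOX/OX./.XX, (1,2):+1/OOX/O.X/.XX*, (2,0):+1/OOX/O../XXX
[OOX/O.X/.XX] end (terminal -1, O#4); searched OO./.../.XX to 7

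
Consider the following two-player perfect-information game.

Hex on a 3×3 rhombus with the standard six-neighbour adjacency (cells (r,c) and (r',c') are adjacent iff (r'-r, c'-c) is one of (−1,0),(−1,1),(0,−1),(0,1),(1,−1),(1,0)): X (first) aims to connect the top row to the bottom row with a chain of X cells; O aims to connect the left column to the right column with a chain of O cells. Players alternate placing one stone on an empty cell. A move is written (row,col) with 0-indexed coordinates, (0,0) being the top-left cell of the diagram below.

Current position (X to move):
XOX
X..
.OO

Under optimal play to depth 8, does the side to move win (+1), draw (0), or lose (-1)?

value(XOX/X../.OO, X) = +1

ply 1, X at XOX/X../.OO | (1,1)=-1→XOX/XX./.OO; (1,2)=-1→XOX/X.X/.OO; (2,0)=+1→XOX/X../XOO*
ply 2: XOX/X../XOO is terminal -1 (O); from XOX/X../.OO depth 8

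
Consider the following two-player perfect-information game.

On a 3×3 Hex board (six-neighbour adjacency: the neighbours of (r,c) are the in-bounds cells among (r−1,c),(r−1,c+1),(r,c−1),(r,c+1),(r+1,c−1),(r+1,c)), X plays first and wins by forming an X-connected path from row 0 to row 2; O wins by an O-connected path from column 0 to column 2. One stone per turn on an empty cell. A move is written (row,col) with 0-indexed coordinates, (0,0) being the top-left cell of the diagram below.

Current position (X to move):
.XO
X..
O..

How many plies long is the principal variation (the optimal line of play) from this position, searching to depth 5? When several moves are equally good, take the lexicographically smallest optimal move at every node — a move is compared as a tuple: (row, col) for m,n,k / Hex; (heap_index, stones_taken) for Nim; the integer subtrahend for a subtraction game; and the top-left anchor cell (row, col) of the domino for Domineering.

p1 X@[.XO/X../O..]: (0,0)[XXO/X../O..]-1* (1,1)[.XO/XX./O..]-1 (1,2)[.XO/X.X/O..]-1 (2,1)[.XO/X../OX.]-1 (2,2)[.XO/X../O.X]-1
p2 O@[XXO/X../O..]: (1,1)[XXO/XO./O..]+1* (1,2)[XXO/X.O/O..]+1 (2,1)[XXO/X../OO.]+1 (2,2)[XXO/X../O.O]+1
p3 X@[XXO/XO./O..] terminal -1; root [.XO/X../O..] d5

PV length from [.XO/X../O..]: 2 plies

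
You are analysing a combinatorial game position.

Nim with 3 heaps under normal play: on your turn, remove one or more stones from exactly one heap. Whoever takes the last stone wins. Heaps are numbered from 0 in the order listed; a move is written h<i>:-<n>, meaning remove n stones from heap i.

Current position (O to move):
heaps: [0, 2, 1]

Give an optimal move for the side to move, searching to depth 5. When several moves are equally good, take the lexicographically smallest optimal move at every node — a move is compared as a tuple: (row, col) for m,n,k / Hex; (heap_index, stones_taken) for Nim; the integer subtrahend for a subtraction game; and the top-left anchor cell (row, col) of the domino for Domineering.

O's best at [(0,2,1)]: h1:-1

p1 O@[(0,2,1)]: h1:-1[(0,1,1)]+1* h1:-2[(0,0,1)]-1 h2:-1[(0,2,0)]-1
p2 X@[(0,1,1)]: h1:-1[(0,0,1)]-1* h2:-1[(0,1,0)]-1
p3 O@[(0,0,1)]: h2:-1[(0,0,0)]+1*
p4 X@[(0,0,0)] terminal -1; root [(0,2,1)] d5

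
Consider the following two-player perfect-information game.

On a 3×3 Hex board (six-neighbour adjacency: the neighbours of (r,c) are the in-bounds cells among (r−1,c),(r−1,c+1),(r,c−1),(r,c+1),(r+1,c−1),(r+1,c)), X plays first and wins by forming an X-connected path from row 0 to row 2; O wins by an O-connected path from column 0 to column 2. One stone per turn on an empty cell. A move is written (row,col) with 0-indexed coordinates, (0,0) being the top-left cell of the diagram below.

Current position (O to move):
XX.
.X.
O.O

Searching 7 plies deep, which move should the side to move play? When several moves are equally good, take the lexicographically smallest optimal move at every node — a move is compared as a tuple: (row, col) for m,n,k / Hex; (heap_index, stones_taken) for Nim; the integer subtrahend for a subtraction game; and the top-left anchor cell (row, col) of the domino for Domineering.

O's best at [XX./.X./O.O]: (2,1)

[XX./.X./O.O] O move#1: (0,2):-1/XXO/.X./O.O, (1,0):-1/XX./OX./O.O, (1,2):-1/XX./.XO/O.O, (2,1):+1/XX./.X./OOO*
[XX./.X./OOO] end (terminal -1, X#2); searched XX./.X./O.O to 7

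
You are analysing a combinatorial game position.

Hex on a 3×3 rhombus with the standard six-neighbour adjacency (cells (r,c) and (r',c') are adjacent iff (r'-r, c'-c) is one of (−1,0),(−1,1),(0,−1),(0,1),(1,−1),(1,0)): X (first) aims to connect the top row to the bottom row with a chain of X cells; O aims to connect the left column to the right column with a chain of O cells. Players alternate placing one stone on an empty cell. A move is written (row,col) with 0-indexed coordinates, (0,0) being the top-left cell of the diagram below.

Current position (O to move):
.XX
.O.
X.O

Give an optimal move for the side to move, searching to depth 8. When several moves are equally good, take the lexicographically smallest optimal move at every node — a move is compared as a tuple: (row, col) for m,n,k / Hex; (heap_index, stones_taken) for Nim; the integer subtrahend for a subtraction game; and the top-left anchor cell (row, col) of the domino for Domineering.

ply 1, O at .XX/.O./X.O | (0,0)=-1→OXX/.O./X.O; (1,0)=+1→.XX/OO./X.O*; (1,2)=-1→.XX/.OO/X.O; (2,1)=-1→.XX/.O./XOO
ply 2, X at .XX/OO./X.O | (0,0)=-1→XXX/OO./X.O*; (1,2)=-1→.XX/OOX/X.O; (2,1)=-1→.XX/OO./XXO
ply 3, O at XXX/OO./X.O | (1,2)=+1→XXX/OOO/X.O*; (2,1)=+1→XXX/OO./XOO
ply 4: XXX/OOO/X.O is terminal -1 (X); from .XX/.O./X.O depth 8

O's best at [.XX/.O./X.O]: (1,0)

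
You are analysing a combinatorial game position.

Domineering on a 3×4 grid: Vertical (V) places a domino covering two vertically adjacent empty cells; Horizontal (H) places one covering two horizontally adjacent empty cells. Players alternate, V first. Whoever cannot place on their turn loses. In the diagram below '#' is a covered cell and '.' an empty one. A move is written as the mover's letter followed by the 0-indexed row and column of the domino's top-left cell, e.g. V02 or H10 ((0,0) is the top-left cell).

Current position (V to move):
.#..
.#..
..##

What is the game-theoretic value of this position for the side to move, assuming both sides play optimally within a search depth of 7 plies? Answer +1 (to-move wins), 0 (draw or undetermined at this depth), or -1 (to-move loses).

value(.#../.#../..##, V) = +1

[.#../.#../..##] V move#1: V00:-1/##../##../..##, V02:+1/.##./.##./..##*, V03:+1/.#.#/.#.#/..##, V10:-1/.#../##../#.##
[.##./.##./..##] H move#2: H20:-1/.##./.##./####*
[.##./.##./####] V move#3: V00:+1/###./###./####*, V03:+1/.###/.###/####
[###./###./####] end (terminal -1, H#4); searched .#../.#../..## to 7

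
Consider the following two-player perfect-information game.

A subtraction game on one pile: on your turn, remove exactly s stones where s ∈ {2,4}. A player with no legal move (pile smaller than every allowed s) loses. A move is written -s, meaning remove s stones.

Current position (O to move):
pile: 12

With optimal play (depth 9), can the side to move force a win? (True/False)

O winning at [12]: False

p1 O@[12]: -2[10]-1* -4[8]-1
p2 X@[10]: -2[8]-1 -4[6]+1*
p3 O@[6]: -2[4]-1* -4[2]-1
p4 X@[4]: -2[2]-1 -4[0]+1*
p5 O@[0] terminal -1; root [12] d9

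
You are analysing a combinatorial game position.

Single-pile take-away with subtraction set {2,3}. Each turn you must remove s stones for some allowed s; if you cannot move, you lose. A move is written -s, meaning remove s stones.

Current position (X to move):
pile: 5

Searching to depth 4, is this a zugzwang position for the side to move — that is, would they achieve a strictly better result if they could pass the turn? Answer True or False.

[5] X move#1: -2:-1/3*, -3:-1/2
[3] O move#2: -2:+1/1*, -3:+1/0
[1] end (terminal -1, X#3); searched 5 to 4
if X skipped the turn, O would face:
~ [5] O move#1: -2:-1/3*, -3:-1/2
~ [3] X move#2: -2:+1/1*, -3:+1/0
~ [1] end (terminal -1, O#3); searched 5 to 4
compare (X): move=-1 vs pass=+1

zugzwang(5, X) = True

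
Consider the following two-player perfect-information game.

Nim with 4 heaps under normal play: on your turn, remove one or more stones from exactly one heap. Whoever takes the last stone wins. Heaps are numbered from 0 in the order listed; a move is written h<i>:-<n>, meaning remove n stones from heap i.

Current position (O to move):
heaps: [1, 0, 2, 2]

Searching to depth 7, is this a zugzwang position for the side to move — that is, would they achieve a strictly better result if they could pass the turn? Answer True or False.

zugzwang((1,0,2,2), O) = False

p1 O@[(1,0,2,2)]: h0:-1[(0,0,2,2)]+1* h2:-1[(1,0,1,2)]-1 h2:-2[(1,0,0,2)]-1 h3:-1[(1,0,2,1)]-1 h3:-2[(1,0,2,0)]-1
p2 X@[(0,0,2,2)]: h2:-1[(0,0,1,2)]-1* h2:-2[(0,0,0,2)]-1 h3:-1[(0,0,2,1)]-1 h3:-2[(0,0,2,0)]-1
p3 O@[(0,0,1,2)]: h2:-1[(0,0,0,2)]-1 h3:-1[(0,0,1,1)]+1* h3:-2[(0,0,1,0)]-1
p4 X@[(0,0,1,1)]: h2:-1[(0,0,0,1)]-1* h3:-1[(0,0,1,0)]-1
p5 O@[(0,0,0,1)]: h3:-1[(0,0,0,0)]+1*
p6 X@[(0,0,0,0)] terminal -1; root [(1,0,2,2)] d7
suppose O passes — search the same position with X to move:
pass> p1 X@[(1,0,2,2)]: h0:-1[(0,0,2,2)]+1* h2:-1[(1,0,1,2)]-1 h2:-2[(1,0,0,2)]-1 h3:-1[(1,0,2,1)]-1 h3:-2[(1,0,2,0)]-1
pass> p2 O@[(0,0,2,2)]: h2:-1[(0,0,1,2)]-1* h2:-2[(0,0,0,2)]-1 h3:-1[(0,0,2,1)]-1 h3:-2[(0,0,2,0)]-1
pass> p3 X@[(0,0,1,2)]: h2:-1[(0,0,0,2)]-1 h3:-1[(0,0,1,1)]+1* h3:-2[(0,0,1,0)]-1
pass> p4 O@[(0,0,1,1)]: h2:-1[(0,0,0,1)]-1* h3:-1[(0,0,1,0)]-1
pass> p5 X@[(0,0,0,1)]: h3:-1[(0,0,0,0)]+1*
pass> p6 O@[(0,0,0,0)] terminal -1; root [(1,0,2,2)] d7
for O: play +1, pass -1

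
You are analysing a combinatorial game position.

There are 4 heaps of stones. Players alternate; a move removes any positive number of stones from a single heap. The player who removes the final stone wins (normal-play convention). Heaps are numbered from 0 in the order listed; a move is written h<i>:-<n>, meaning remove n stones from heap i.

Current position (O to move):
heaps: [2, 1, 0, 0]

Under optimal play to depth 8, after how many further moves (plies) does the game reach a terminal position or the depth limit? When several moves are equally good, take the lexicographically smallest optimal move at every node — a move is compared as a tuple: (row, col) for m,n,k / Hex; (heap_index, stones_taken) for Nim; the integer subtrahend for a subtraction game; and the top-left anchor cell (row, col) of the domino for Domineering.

ply 1, O at (2,1,0,0) | h0:-1=+1→(1,1,0,0)*; h0:-2=-1→(0,1,0,0); h1:-1=-1→(2,0,0,0)
ply 2, X at (1,1,0,0) | h0:-1=-1→(0,1,0,0)*; h1:-1=-1→(1,0,0,0)
ply 3, O at (0,1,0,0) | h1:-1=+1→(0,0,0,0)*
ply 4: (0,0,0,0) is terminal -1 (X); from (2,1,0,0) depth 8

PV length from [(2,1,0,0)]: 3 plies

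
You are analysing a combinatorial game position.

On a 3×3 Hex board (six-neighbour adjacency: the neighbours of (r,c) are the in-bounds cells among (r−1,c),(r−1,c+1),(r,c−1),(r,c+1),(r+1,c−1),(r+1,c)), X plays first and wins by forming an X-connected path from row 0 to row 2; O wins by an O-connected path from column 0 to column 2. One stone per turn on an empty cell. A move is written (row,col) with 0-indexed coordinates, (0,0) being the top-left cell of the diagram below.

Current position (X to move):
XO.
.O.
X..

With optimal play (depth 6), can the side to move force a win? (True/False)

X winning at [XO./.O./X..]: True

ply 1, X at XO./.O./X.. | (0,2)=+1→XOX/.O./X..*; (1,0)=+1→XO./XO./X..; (1,2)=+1→XO./.OX/X..; (2,1)=-1→XO./.O./XX.; (2,2)=-1→XO./.O./X.X
ply 2, O at XOX/.O./X.. | (1,0)=-1→XOX/OO./X..*; (1,2)=-1→XOX/.OO/X..; (2,1)=-1→XOX/.O./XO.; (2,2)=-1→XOX/.O./X.O
ply 3, X at XOX/OO./X.. | (1,2)=+1→XOX/OOX/X..*; (2,1)=-1→XOX/OO./XX.; (2,2)=-1→XOX/OO./X.X
ply 4, O at XOX/OOX/X.. | (2,1)=-1→XOX/OOX/XO.*; (2,2)=-1→XOX/OOX/X.O
ply 5, X at XOX/OOX/XO. | (2,2)=+1→XOX/OOX/XOX*
ply 6: XOX/OOX/XOX is terminal -1 (O); from XO./.O./X.. depth 6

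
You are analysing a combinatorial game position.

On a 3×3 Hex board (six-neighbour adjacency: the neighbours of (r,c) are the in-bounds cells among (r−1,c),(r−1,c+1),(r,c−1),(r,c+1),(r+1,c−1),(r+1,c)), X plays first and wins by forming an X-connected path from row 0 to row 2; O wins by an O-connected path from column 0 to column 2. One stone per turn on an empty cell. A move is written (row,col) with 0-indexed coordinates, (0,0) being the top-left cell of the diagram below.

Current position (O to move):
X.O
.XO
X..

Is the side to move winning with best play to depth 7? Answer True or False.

ply 1, O at X.O/.XO/X.. | (0,1)=-1→XOO/.XO/X..*; (1,0)=-1→X.O/OXO/X..; (2,1)=-1→X.O/.XO/XO.; (2,2)=-1→X.O/.XO/X.O
ply 2, X at XOO/.XO/X.. | (1,0)=+1→XOO/XXO/X..*; (2,1)=-1→XOO/.XO/XX.; (2,2)=-1→XOO/.XO/X.X
ply 3: XOO/XXO/X.. is terminal -1 (O); from X.O/.XO/X.. depth 7

O winning at [X.O/.XO/X..]: False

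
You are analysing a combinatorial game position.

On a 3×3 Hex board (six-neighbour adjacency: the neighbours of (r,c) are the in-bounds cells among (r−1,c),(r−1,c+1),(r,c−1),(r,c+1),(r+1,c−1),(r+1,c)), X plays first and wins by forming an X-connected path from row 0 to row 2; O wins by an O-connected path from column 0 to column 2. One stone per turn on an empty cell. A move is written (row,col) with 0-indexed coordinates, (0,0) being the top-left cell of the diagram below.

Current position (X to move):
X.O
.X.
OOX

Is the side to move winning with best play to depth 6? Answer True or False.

p1 X@[X.O/.X./OOX]: (0,1)[XXO/.X./OOX]-1 (1,0)[X.O/XX./OOX]-1 (1,2)[X.O/.XX/OOX]+1*
p2 O@[X.O/.XX/OOX]: (0,1)[XOO/.XX/OOX]-1* (1,0)[X.O/OXX/OOX]-1
p3 X@[XOO/.XX/OOX]: (1,0)[XOO/XXX/OOX]+1*
p4 O@[XOO/XXX/OOX] terminal -1; root [X.O/.X./OOX] d6

X winning at [X.O/.X./OOX]: True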